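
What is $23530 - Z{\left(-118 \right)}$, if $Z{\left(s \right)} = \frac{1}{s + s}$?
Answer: $\frac{5553081}{236} \approx 23530.0$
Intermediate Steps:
$Z{\left(s \right)} = \frac{1}{2 s}$
$23530 - Z{\left(-118 \right)} = 23530 - \frac{1}{2 \left(-118\right)} = 23530 - \frac{1}{2} \left(- \frac{1}{118}\right) = 23530 - - \frac{1}{236} = 23530 + \frac{1}{236} = \frac{5553081}{236}$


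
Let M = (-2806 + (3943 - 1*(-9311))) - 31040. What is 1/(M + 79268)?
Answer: 1/58676 ≈ 1.7043e-5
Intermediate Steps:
M = -20592 (M = (-2806 + (3943 + 9311)) - 31040 = (-2806 + 13254) - 31040 = 10448 - 31040 = -20592)
1/(M + 79268) = 1/(-20592 + 79268) = 1/58676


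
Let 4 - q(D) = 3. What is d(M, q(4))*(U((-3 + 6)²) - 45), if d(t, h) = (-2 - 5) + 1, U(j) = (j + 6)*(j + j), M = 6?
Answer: -1350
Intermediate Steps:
q(D) = 1 (q(D) = 4 - 1*3 = 4 - 3 = 1)
U(j) = 2*j*(6 + j) (U(j) = (6 + j)*(2*j) = 2*j*(6 + j))
d(t, h) = -6 (d(t, h) = -7 + 1 = -6)
d(M, q(4))*(U((-3 + 6)²) - 45) = -6*(2*(-3 + 6)²*(6 + (-3 + 6)²) - 45) = -6*(2*3²*(6 + 3²) - 45) = -6*(2*9*(6 + 9) - 45) = -6*(2*9*15 - 45) = -6*(270 - 45) = -6*225 = -1350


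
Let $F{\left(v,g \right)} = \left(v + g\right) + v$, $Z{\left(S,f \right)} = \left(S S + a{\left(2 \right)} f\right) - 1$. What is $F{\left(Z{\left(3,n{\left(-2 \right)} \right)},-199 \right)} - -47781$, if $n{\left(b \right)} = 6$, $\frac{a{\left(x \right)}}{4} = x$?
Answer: $47694$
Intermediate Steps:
$a{\left(x \right)} = 4 x$
$Z{\left(S,f \right)} = -1 + S^{2} + 8 f$ ($Z{\left(S,f \right)} = \left(S S + 4 \cdot 2 f\right) - 1 = \left(S^{2} + 8 f\right) - 1 = -1 + S^{2} + 8 f$)
$F{\left(v,g \right)} = g + 2 v$ ($F{\left(v,g \right)} = \left(g + v\right) + v = g + 2 v$)
$F{\left(Z{\left(3,n{\left(-2 \right)} \right)},-199 \right)} - -47781 = \left(-199 + 2 \left(-1 + 3^{2} + 8 \cdot 6\right)\right) - -47781 = \left(-199 + 2 \left(-1 + 9 + 48\right)\right) + 47781 = \left(-199 + 2 \cdot 56\right) + 47781 = \left(-199 + 112\right) + 47781 = -87 + 47781 = 47694$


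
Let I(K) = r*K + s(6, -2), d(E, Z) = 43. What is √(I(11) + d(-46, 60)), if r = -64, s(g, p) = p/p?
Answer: 2*I*√165 ≈ 25.69*I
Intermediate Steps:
s(g, p) = 1
I(K) = 1 - 64*K (I(K) = -64*K + 1 = 1 - 64*K)
√(I(11) + d(-46, 60)) = √((1 - 64*11) + 43) = √((1 - 704) + 43) = √(-703 + 43) = √(-660) = 2*I*√165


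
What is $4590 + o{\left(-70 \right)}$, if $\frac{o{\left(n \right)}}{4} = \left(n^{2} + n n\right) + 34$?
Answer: $43926$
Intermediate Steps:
$o{\left(n \right)} = 136 + 8 n^{2}$ ($o{\left(n \right)} = 4 \left(\left(n^{2} + n n\right) + 34\right) = 4 \left(\left(n^{2} + n^{2}\right) + 34\right) = 4 \left(2 n^{2} + 34\right) = 4 \left(34 + 2 n^{2}\right) = 136 + 8 n^{2}$)
$4590 + o{\left(-70 \right)} = 4590 + \left(136 + 8 \left(-70\right)^{2}\right) = 4590 + \left(136 + 8 \cdot 4900\right) = 4590 + \left(136 + 39200\right) = 4590 + 39336 = 43926$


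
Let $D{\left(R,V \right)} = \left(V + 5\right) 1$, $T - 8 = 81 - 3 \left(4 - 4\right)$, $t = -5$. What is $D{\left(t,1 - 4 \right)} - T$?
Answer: $-87$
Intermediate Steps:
$T = 89$ ($T = 8 + \left(81 - 3 \left(4 - 4\right)\right) = 8 + \left(81 - 3 \cdot 0\right) = 8 + \left(81 - 0\right) = 8 + \left(81 + 0\right) = 8 + 81 = 89$)
$D{\left(R,V \right)} = 5 + V$ ($D{\left(R,V \right)} = \left(5 + V\right) 1 = 5 + V$)
$D{\left(t,1 - 4 \right)} - T = \left(5 + \left(1 - 4\right)\right) - 89 = \left(5 - 3\right) - 89 = 2 - 89 = -87$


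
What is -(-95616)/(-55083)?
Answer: -31872/18361 ≈ -1.7359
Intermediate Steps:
-(-95616)/(-55083) = -(-95616)*(-1)/55083 = -1*31872/18361 = -31872/18361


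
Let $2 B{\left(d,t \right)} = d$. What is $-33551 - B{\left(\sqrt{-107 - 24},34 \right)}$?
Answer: $-33551 - \frac{i \sqrt{131}}{2} \approx -33551.0 - 5.7228 i$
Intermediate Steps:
$B{\left(d,t \right)} = \frac{d}{2}$
$-33551 - B{\left(\sqrt{-107 - 24},34 \right)} = -33551 - \frac{\sqrt{-107 - 24}}{2} = -33551 - \frac{\sqrt{-131}}{2} = -33551 - \frac{i \sqrt{131}}{2}$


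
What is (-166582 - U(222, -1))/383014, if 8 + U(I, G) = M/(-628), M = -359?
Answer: -104608831/240532792 ≈ -0.43490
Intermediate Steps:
U(I, G) = -4665/628 (U(I, G) = -8 - 359/(-628) = -8 - 359*(-1/628) = -8 + 359/628 = -4665/628)
(-166582 - U(222, -1))/383014 = (-166582 - 1*(-4665/628))/383014 = (-166582 + 4665/628)*(1/383014) = -104608831/628*1/383014 = -104608831/240532792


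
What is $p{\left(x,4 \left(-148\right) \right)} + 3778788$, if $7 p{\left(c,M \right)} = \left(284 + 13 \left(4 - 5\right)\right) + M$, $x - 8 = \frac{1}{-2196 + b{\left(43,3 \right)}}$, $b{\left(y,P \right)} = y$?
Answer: $\frac{26451195}{7} \approx 3.7787 \cdot 10^{6}$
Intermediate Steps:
$x = \frac{17223}{2153}$ ($x = 8 + \frac{1}{-2196 + 43} = 8 + \frac{1}{-2153} = 8 - \frac{1}{2153} = \frac{17223}{2153} \approx 7.9995$)
$p{\left(c,M \right)} = \frac{271}{7} + \frac{M}{7}$ ($p{\left(c,M \right)} = \frac{\left(284 + 13 \left(4 - 5\right)\right) + M}{7} = \frac{\left(284 + 13 \left(-1\right)\right) + M}{7} = \frac{\left(284 - 13\right) + M}{7} = \frac{271 + M}{7} = \frac{271}{7} + \frac{M}{7}$)
$p{\left(x,4 \left(-148\right) \right)} + 3778788 = \left(\frac{271}{7} + \frac{4 \left(-148\right)}{7}\right) + 3778788 = \left(\frac{271}{7} + \frac{1}{7} \left(-592\right)\right) + 3778788 = \left(\frac{271}{7} - \frac{592}{7}\right) + 3778788 = - \frac{321}{7} + 3778788 = \frac{26451195}{7}$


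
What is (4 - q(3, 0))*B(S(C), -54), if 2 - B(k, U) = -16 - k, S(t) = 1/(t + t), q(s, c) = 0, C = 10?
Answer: 361/5 ≈ 72.200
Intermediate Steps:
S(t) = 1/(2*t)
B(k, U) = 18 + k (B(k, U) = 2 - (-16 - k) = 2 + (16 + k) = 18 + k)
(4 - q(3, 0))*B(S(C), -54) = (4 - 1*0)*(18 + (½)/10) = (4 + 0)*(18 + (½)*(⅒)) = 4*(18 + 1/20) = 4*(361/20) = 361/5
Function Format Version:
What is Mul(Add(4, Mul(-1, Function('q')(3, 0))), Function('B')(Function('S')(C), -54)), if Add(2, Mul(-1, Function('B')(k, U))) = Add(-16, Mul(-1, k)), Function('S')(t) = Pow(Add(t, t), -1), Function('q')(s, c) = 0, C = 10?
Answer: Rational(361, 5) ≈ 72.200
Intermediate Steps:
Function('S')(t) = Mul(Rational(1, 2), Pow(t, -1)) (Function('S')(t) = Pow(Mul(2, t), -1) = Mul(Rational(1, 2), Pow(t, -1)))
Function('B')(k, U) = Add(18, k) (Function('B')(k, U) = Add(2, Mul(-1, Add(-16, Mul(-1, k)))) = Add(2, Add(16, k)) = Add(18, k))
Mul(Add(4, Mul(-1, Function('q')(3, 0))), Function('B')(Function('S')(C), -54)) = Mul(Add(4, Mul(-1, 0)), Add(18, Mul(Rational(1, 2), Pow(10, -1)))) = Mul(Add(4, 0), Add(18, Mul(Rational(1, 2), Rational(1, 10)))) = Mul(4, Add(18, Rational(1, 20))) = Mul(4, Rational(361, 20)) = Rational(361, 5)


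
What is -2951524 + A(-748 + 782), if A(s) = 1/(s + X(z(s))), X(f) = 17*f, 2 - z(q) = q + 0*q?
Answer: -1505277241/510 ≈ -2.9515e+6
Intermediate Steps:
z(q) = 2 - q (z(q) = 2 - (q + 0*q) = 2 - (q + 0) = 2 - q)
A(s) = 1/(34 - 16*s) (A(s) = 1/(s + 17*(2 - s)) = 1/(s + (34 - 17*s)) = 1/(34 - 16*s))
-2951524 + A(-748 + 782) = -2951524 + 1/(2*(17 - 8*(-748 + 782))) = -2951524 + 1/(2*(17 - 8*34)) = -2951524 + 1/(2*(17 - 272)) = -2951524 + (1/2)/(-255) = -2951524 + (1/2)*(-1/255) = -2951524 - 1/510 = -1505277241/510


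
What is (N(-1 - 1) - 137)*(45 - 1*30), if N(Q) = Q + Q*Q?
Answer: -2025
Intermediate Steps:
N(Q) = Q + Q²
(N(-1 - 1) - 137)*(45 - 1*30) = ((-1 - 1)*(1 + (-1 - 1)) - 137)*(45 - 1*30) = (-2*(1 - 2) - 137)*(45 - 30) = (-2*(-1) - 137)*15 = (2 - 137)*15 = -135*15 = -2025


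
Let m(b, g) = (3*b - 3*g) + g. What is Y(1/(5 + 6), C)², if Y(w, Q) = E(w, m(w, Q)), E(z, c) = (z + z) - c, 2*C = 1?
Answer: 100/121 ≈ 0.82645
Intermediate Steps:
C = ½ (C = (½)*1 = ½ ≈ 0.50000)
m(b, g) = -2*g + 3*b (m(b, g) = (-3*g + 3*b) + g = -2*g + 3*b)
E(z, c) = -c + 2*z (E(z, c) = 2*z - c = -c + 2*z)
Y(w, Q) = -w + 2*Q (Y(w, Q) = -(-2*Q + 3*w) + 2*w = (-3*w + 2*Q) + 2*w = -w + 2*Q)
Y(1/(5 + 6), C)² = (-1/(5 + 6) + 2*(½))² = (-1/11 + 1)² = (10/11)² = 100/121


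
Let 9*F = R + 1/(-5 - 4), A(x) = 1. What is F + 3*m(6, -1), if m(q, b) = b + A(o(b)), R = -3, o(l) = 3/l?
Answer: -28/81 ≈ -0.34568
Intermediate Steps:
m(q, b) = 1 + b (m(q, b) = b + 1 = 1 + b)
F = -28/81 (F = (-3 + 1/(-5 - 4))/9 = (-3 + 1/(-9))/9 = (-3 - 1/9)/9 = (1/9)*(-28/9) = -28/81 ≈ -0.34568)
F + 3*m(6, -1) = -28/81 + 3*(1 - 1) = -28/81 + 3*0 = -28/81 + 0 = -28/81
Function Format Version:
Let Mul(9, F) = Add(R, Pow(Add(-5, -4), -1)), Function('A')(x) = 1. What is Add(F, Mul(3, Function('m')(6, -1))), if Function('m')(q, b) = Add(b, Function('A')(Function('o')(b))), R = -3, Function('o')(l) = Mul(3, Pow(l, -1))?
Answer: Rational(-28, 81) ≈ -0.34568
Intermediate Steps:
Function('m')(q, b) = Add(1, b) (Function('m')(q, b) = Add(b, 1) = Add(1, b))
F = Rational(-28, 81) (F = Mul(Rational(1, 9), Add(-3, Pow(Add(-5, -4), -1))) = Mul(Rational(1, 9), Add(-3, Pow(-9, -1))) = Mul(Rational(1, 9), Add(-3, Rational(-1, 9))) = Mul(Rational(1, 9), Rational(-28, 9)) = Rational(-28, 81) ≈ -0.34568)
Add(F, Mul(3, Function('m')(6, -1))) = Add(Rational(-28, 81), Mul(3, Add(1, -1))) = Add(Rational(-28, 81), Mul(3, 0)) = Add(Rational(-28, 81), 0) = Rational(-28, 81)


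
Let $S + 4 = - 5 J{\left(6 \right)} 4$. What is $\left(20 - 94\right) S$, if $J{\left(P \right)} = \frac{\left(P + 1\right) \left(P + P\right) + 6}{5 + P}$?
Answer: $\frac{136456}{11} \approx 12405.0$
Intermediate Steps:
$J{\left(P \right)} = \frac{6 + 2 P \left(1 + P\right)}{5 + P}$ ($J{\left(P \right)} = \frac{\left(1 + P\right) 2 P + 6}{5 + P} = \frac{2 P \left(1 + P\right) + 6}{5 + P} = \frac{6 + 2 P \left(1 + P\right)}{5 + P}$)
$S = - \frac{1844}{11}$ ($S = -4 + - 5 \frac{2 \left(3 + 6 + 6^{2}\right)}{5 + 6} \cdot 4 = -4 + - 5 \frac{2 \left(3 + 6 + 36\right)}{11} \cdot 4 = -4 + - 5 \cdot 2 \cdot \frac{1}{11} \cdot 45 \cdot 4 = -4 + \left(-5\right) \frac{90}{11} \cdot 4 = -4 - \frac{1800}{11} = - \frac{1844}{11} \approx -167.64$)
$\left(20 - 94\right) S = \left(20 - 94\right) \left(- \frac{1844}{11}\right) = \left(-74\right) \left(- \frac{1844}{11}\right) = \frac{136456}{11}$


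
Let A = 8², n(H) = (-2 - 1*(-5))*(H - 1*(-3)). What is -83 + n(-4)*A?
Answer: -275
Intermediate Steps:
n(H) = 9 + 3*H (n(H) = (-2 + 5)*(H + 3) = 3*(3 + H) = 9 + 3*H)
A = 64
-83 + n(-4)*A = -83 + (9 + 3*(-4))*64 = -83 + (9 - 12)*64 = -83 - 3*64 = -83 - 192 = -275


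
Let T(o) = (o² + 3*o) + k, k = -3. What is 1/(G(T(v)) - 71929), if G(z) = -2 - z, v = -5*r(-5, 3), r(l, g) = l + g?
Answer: -1/72058 ≈ -1.3878e-5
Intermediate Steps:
r(l, g) = g + l
v = 10 (v = -5*(3 - 5) = -5*(-2) = 10)
T(o) = -3 + o² + 3*o (T(o) = (o² + 3*o) - 3 = -3 + o² + 3*o)
1/(G(T(v)) - 71929) = 1/((-2 - (-3 + 10² + 3*10)) - 71929) = 1/((-2 - (-3 + 100 + 30)) - 71929) = 1/((-2 - 1*127) - 71929) = 1/((-2 - 127) - 71929) = 1/(-129 - 71929) = 1/(-72058) = -1/72058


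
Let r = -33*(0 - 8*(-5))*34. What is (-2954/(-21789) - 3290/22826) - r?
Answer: 11160660093257/248677857 ≈ 44880.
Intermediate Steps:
r = -44880 (r = -33*(0 - 1*(-40))*34 = -33*(0 + 40)*34 = -33*40*34 = -1320*34 = -44880)
(-2954/(-21789) - 3290/22826) - r = (-2954/(-21789) - 3290/22826) - 1*(-44880) = (-2954*(-1/21789) - 3290*1/22826) + 44880 = (2954/21789 - 1645/11413) + 44880 = -2128903/248677857 + 44880 = 11160660093257/248677857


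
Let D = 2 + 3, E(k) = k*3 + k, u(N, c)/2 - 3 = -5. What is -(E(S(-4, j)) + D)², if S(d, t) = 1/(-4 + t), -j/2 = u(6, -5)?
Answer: -36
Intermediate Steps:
u(N, c) = -4 (u(N, c) = 6 + 2*(-5) = 6 - 10 = -4)
j = 8 (j = -2*(-4) = 8)
E(k) = 4*k (E(k) = 3*k + k = 4*k)
D = 5
-(E(S(-4, j)) + D)² = -(4/(-4 + 8) + 5)² = -(4/4 + 5)² = -(4*(¼) + 5)² = -(1 + 5)² = -1*6² = -1*36 = -36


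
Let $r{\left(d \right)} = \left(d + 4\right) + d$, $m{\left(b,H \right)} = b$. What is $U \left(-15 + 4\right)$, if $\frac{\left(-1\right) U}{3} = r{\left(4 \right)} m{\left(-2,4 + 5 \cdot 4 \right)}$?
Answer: $-792$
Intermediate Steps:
$r{\left(d \right)} = 4 + 2 d$ ($r{\left(d \right)} = \left(4 + d\right) + d = 4 + 2 d$)
$U = 72$ ($U = - 3 \left(4 + 2 \cdot 4\right) \left(-2\right) = - 3 \left(4 + 8\right) \left(-2\right) = - 3 \cdot 12 \left(-2\right) = \left(-3\right) \left(-24\right) = 72$)
$U \left(-15 + 4\right) = 72 \left(-15 + 4\right) = 72 \left(-11\right) = -792$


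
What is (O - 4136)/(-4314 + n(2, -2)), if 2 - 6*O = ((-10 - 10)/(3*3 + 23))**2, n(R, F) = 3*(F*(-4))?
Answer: 1588121/1647360 ≈ 0.96404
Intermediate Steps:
n(R, F) = -12*F (n(R, F) = 3*(-4*F) = -12*F)
O = 103/384 (O = 1/3 - (-10 - 10)**2/(3*3 + 23)**2/6 = 1/3 - 400/(9 + 23)**2/6 = 1/3 - (-20/32)**2/6 = 1/3 - (-20*1/32)**2/6 = 1/3 - (-5/8)**2/6 = 1/3 - 1/6*25/64 = 1/3 - 25/384 = 103/384 ≈ 0.26823)
(O - 4136)/(-4314 + n(2, -2)) = (103/384 - 4136)/(-4314 - 12*(-2)) = -1588121/(384*(-4314 + 24)) = -1588121/384/(-4290) = -1588121/384*(-1/4290) = 1588121/1647360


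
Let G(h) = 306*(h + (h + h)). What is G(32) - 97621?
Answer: -68245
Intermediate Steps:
G(h) = 918*h (G(h) = 306*(h + 2*h) = 306*(3*h) = 918*h)
G(32) - 97621 = 918*32 - 97621 = 29376 - 97621 = -68245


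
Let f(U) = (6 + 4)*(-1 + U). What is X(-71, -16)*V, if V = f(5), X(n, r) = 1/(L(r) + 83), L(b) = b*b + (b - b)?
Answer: 40/339 ≈ 0.11799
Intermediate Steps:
L(b) = b² (L(b) = b² + 0 = b²)
X(n, r) = 1/(83 + r²) (X(n, r) = 1/(r² + 83) = 1/(83 + r²))
f(U) = -10 + 10*U (f(U) = 10*(-1 + U) = -10 + 10*U)
V = 40 (V = -10 + 10*5 = -10 + 50 = 40)
X(-71, -16)*V = 40/(83 + (-16)²) = 40/(83 + 256) = 40/339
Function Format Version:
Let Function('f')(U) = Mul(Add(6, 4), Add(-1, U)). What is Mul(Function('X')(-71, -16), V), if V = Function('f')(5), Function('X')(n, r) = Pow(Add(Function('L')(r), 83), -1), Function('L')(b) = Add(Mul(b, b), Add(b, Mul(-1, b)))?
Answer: Rational(40, 339) ≈ 0.11799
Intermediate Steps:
Function('L')(b) = Pow(b, 2) (Function('L')(b) = Add(Pow(b, 2), 0) = Pow(b, 2))
Function('X')(n, r) = Pow(Add(83, Pow(r, 2)), -1) (Function('X')(n, r) = Pow(Add(Pow(r, 2), 83), -1) = Pow(Add(83, Pow(r, 2)), -1))
Function('f')(U) = Add(-10, Mul(10, U)) (Function('f')(U) = Mul(10, Add(-1, U)) = Add(-10, Mul(10, U)))
V = 40 (V = Add(-10, Mul(10, 5)) = Add(-10, 50) = 40)
Mul(Function('X')(-71, -16), V) = Mul(Pow(Add(83, Pow(-16, 2)), -1), 40) = Mul(Pow(Add(83, 256), -1), 40) = Mul(Pow(339, -1), 40) = Mul(Rational(1, 339), 40) = Rational(40, 339)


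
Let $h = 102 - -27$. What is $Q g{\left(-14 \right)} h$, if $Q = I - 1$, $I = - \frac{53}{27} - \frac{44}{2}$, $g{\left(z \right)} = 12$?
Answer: $- \frac{115928}{3} \approx -38643.0$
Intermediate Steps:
$h = 129$ ($h = 102 + 27 = 129$)
$I = - \frac{647}{27}$ ($I = \left(-53\right) \frac{1}{27} - 22 = - \frac{53}{27} - 22 = - \frac{647}{27} \approx -23.963$)
$Q = - \frac{674}{27}$ ($Q = - \frac{647}{27} - 1 = - \frac{674}{27} \approx -24.963$)
$Q g{\left(-14 \right)} h = \left(- \frac{674}{27}\right) 12 \cdot 129 = \left(- \frac{2696}{9}\right) 129 = - \frac{115928}{3}$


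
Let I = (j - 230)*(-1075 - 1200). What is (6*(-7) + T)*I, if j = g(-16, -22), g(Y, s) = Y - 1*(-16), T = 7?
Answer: -18313750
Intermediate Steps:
g(Y, s) = 16 + Y (g(Y, s) = Y + 16 = 16 + Y)
j = 0 (j = 16 - 16 = 0)
I = 523250 (I = (0 - 230)*(-1075 - 1200) = -230*(-2275) = 523250)
(6*(-7) + T)*I = (6*(-7) + 7)*523250 = (-42 + 7)*523250 = -35*523250 = -18313750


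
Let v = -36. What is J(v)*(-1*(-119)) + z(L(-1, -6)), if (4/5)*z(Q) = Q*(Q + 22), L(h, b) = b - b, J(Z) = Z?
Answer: -4284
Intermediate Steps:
L(h, b) = 0
z(Q) = 5*Q*(22 + Q)/4 (z(Q) = 5*(Q*(Q + 22))/4 = 5*(Q*(22 + Q))/4 = 5*Q*(22 + Q)/4)
J(v)*(-1*(-119)) + z(L(-1, -6)) = -(-36)*(-119) + (5/4)*0*(22 + 0) = -36*119 + (5/4)*0*22 = -4284 + 0 = -4284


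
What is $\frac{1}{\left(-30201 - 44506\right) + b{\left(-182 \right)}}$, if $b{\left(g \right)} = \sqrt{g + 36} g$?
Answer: $\frac{i}{- 74707 i + 182 \sqrt{146}} \approx -1.3374 \cdot 10^{-5} + 3.9369 \cdot 10^{-7} i$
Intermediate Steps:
$b{\left(g \right)} = g \sqrt{36 + g}$ ($b{\left(g \right)} = \sqrt{36 + g} g = g \sqrt{36 + g}$)
$\frac{1}{\left(-30201 - 44506\right) + b{\left(-182 \right)}} = \frac{1}{\left(-30201 - 44506\right) - 182 \sqrt{36 - 182}} = \frac{1}{-74707 - 182 \sqrt{-146}} = \frac{1}{-74707 - 182 i \sqrt{146}}$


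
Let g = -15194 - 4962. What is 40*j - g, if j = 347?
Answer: 34036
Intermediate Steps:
g = -20156
40*j - g = 40*347 - 1*(-20156) = 13880 + 20156 = 34036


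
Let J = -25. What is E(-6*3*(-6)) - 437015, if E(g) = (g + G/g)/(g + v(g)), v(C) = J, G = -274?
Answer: -1958695535/4482 ≈ -4.3701e+5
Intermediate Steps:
v(C) = -25
E(g) = (g - 274/g)/(-25 + g) (E(g) = (g - 274/g)/(g - 25) = (g - 274/g)/(-25 + g))
E(-6*3*(-6)) - 437015 = (-274 + (-6*3*(-6))²)/(((-6*3*(-6)))*(-25 - 6*3*(-6))) - 437015 = (-274 + (-18*(-6))²)/(((-18*(-6)))*(-25 - 18*(-6))) - 437015 = (-274 + 108²)/(108*(-25 + 108)) - 437015 = (1/108)*(-274 + 11664)/83 - 437015 = (1/108)*(1/83)*11390 - 437015 = 5695/4482 - 437015 = -1958695535/4482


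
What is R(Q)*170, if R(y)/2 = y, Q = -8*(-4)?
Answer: 10880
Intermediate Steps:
Q = 32
R(y) = 2*y
R(Q)*170 = (2*32)*170 = 64*170 = 10880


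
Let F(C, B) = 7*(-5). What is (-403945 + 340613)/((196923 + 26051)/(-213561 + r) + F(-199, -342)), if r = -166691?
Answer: 12041059832/6765897 ≈ 1779.7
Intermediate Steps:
F(C, B) = -35
(-403945 + 340613)/((196923 + 26051)/(-213561 + r) + F(-199, -342)) = (-403945 + 340613)/((196923 + 26051)/(-213561 - 166691) - 35) = -63332/(222974/(-380252) - 35) = -63332/(222974*(-1/380252) - 35) = -63332/(-111487/190126 - 35) = -63332/(-6765897/190126) = -63332*(-190126/6765897) = 12041059832/6765897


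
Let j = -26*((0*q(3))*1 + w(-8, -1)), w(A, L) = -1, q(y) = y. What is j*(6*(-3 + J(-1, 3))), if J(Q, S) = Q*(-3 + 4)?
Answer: -624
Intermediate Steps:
J(Q, S) = Q (J(Q, S) = Q*1 = Q)
j = 26 (j = -26*((0*3)*1 - 1) = -26*(0*1 - 1) = -26*(0 - 1) = -26*(-1) = 26)
j*(6*(-3 + J(-1, 3))) = 26*(6*(-3 - 1)) = 26*(6*(-4)) = 26*(-24) = -624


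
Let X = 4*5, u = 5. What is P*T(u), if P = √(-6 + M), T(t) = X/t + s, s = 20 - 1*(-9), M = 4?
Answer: 33*I*√2 ≈ 46.669*I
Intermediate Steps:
X = 20
s = 29 (s = 20 + 9 = 29)
T(t) = 29 + 20/t (T(t) = 20/t + 29 = 29 + 20/t)
P = I*√2 (P = √(-6 + 4) = √(-2) = I*√2 ≈ 1.4142*I)
P*T(u) = (I*√2)*(29 + 20/5) = (I*√2)*(29 + 20*(⅕)) = (I*√2)*(29 + 4) = (I*√2)*33 = 33*I*√2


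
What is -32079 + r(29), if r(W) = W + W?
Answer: -32021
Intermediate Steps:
r(W) = 2*W
-32079 + r(29) = -32079 + 2*29 = -32079 + 58 = -32021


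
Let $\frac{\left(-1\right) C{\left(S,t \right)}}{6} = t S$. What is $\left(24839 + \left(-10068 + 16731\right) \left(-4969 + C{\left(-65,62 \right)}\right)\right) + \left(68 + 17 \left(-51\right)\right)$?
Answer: $128026933$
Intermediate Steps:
$C{\left(S,t \right)} = - 6 S t$ ($C{\left(S,t \right)} = - 6 t S = - 6 S t$)
$\left(24839 + \left(-10068 + 16731\right) \left(-4969 + C{\left(-65,62 \right)}\right)\right) + \left(68 + 17 \left(-51\right)\right) = \left(24839 + \left(-10068 + 16731\right) \left(-4969 - \left(-390\right) 62\right)\right) + \left(68 + 17 \left(-51\right)\right) = \left(24839 + 6663 \left(-4969 + 24180\right)\right) + \left(68 - 867\right) = \left(24839 + 6663 \cdot 19211\right) - 799 = \left(24839 + 128002893\right) - 799 = 128027732 - 799 = 128026933$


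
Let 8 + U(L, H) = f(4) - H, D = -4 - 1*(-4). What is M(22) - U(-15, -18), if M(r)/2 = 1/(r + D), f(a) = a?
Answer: -153/11 ≈ -13.909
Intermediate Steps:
D = 0 (D = -4 + 4 = 0)
M(r) = 2/r (M(r) = 2/(r + 0) = 2/r)
U(L, H) = -4 - H (U(L, H) = -8 + (4 - H) = -4 - H)
M(22) - U(-15, -18) = 2/22 - (-4 - 1*(-18)) = 2*(1/22) - (-4 + 18) = 1/11 - 1*14 = 1/11 - 14 = -153/11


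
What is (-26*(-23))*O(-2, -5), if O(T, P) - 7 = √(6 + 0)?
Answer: 4186 + 598*√6 ≈ 5650.8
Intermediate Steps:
O(T, P) = 7 + √6 (O(T, P) = 7 + √(6 + 0) = 7 + √6)
(-26*(-23))*O(-2, -5) = (-26*(-23))*(7 + √6) = 598*(7 + √6) = 4186 + 598*√6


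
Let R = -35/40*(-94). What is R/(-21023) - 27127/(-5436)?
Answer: 284921905/57140514 ≈ 4.9863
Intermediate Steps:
R = 329/4 (R = -35*1/40*(-94) = -7/8*(-94) = 329/4 ≈ 82.250)
R/(-21023) - 27127/(-5436) = (329/4)/(-21023) - 27127/(-5436) = (329/4)*(-1/21023) - 27127*(-1/5436) = -329/84092 + 27127/5436 = 284921905/57140514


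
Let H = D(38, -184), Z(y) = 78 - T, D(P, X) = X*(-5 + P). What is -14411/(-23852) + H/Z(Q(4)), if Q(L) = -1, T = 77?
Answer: -144814933/23852 ≈ -6071.4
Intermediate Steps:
Z(y) = 1 (Z(y) = 78 - 1*77 = 78 - 77 = 1)
H = -6072 (H = -184*(-5 + 38) = -184*33 = -6072)
-14411/(-23852) + H/Z(Q(4)) = -14411/(-23852) - 6072/1 = -14411*(-1/23852) - 6072*1 = 14411/23852 - 6072 = -144814933/23852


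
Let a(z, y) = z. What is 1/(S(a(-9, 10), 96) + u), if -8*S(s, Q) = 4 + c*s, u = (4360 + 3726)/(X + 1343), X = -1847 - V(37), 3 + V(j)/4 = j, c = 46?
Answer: 320/12357 ≈ 0.025896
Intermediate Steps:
V(j) = -12 + 4*j
X = -1983 (X = -1847 - (-12 + 4*37) = -1847 - (-12 + 148) = -1847 - 1*136 = -1847 - 136 = -1983)
u = -4043/320 (u = (4360 + 3726)/(-1983 + 1343) = 8086/(-640) = 8086*(-1/640) = -4043/320 ≈ -12.634)
S(s, Q) = -½ - 23*s/4 (S(s, Q) = -(4 + 46*s)/8 = -½ - 23*s/4)
1/(S(a(-9, 10), 96) + u) = 1/((-½ - 23/4*(-9)) - 4043/320) = 1/((-½ + 207/4) - 4043/320) = 1/(205/4 - 4043/320) = 1/(12357/320) = 320/12357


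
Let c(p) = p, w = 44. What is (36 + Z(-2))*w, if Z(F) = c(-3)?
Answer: 1452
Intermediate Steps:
Z(F) = -3
(36 + Z(-2))*w = (36 - 3)*44 = 33*44 = 1452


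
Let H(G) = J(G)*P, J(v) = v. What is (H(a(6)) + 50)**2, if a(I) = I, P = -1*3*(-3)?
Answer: 10816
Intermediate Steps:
P = 9 (P = -3*(-3) = 9)
H(G) = 9*G (H(G) = G*9 = 9*G)
(H(a(6)) + 50)**2 = (9*6 + 50)**2 = (54 + 50)**2 = 104**2 = 10816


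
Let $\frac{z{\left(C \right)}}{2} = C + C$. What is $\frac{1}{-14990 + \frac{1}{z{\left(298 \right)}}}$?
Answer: $- \frac{1192}{17868079} \approx -6.6711 \cdot 10^{-5}$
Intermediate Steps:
$z{\left(C \right)} = 4 C$ ($z{\left(C \right)} = 2 \left(C + C\right) = 2 \cdot 2 C = 4 C$)
$\frac{1}{-14990 + \frac{1}{z{\left(298 \right)}}} = \frac{1}{-14990 + \frac{1}{4 \cdot 298}} = \frac{1}{-14990 + \frac{1}{1192}} = \frac{1}{- \frac{17868079}{1192}} = - \frac{1192}{17868079}$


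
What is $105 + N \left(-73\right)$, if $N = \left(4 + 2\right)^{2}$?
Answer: $-2523$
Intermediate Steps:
$N = 36$ ($N = 6^{2} = 36$)
$105 + N \left(-73\right) = 105 + 36 \left(-73\right) = 105 - 2628 = -2523$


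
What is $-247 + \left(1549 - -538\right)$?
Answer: $1840$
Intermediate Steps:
$-247 + \left(1549 - -538\right) = -247 + \left(1549 + 538\right) = -247 + 2087 = 1840$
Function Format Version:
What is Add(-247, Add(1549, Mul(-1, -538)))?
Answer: 1840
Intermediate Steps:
Add(-247, Add(1549, Mul(-1, -538))) = Add(-247, Add(1549, 538)) = Add(-247, 2087) = 1840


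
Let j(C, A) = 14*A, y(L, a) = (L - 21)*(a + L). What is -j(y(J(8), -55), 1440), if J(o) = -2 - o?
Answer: -20160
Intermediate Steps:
y(L, a) = (-21 + L)*(L + a)
-j(y(J(8), -55), 1440) = -14*1440 = -1*20160 = -20160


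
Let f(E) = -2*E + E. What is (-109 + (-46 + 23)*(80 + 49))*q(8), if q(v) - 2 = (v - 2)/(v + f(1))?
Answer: -61520/7 ≈ -8788.6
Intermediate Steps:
f(E) = -E
q(v) = 2 + (-2 + v)/(-1 + v) (q(v) = 2 + (v - 2)/(v - 1*1) = 2 + (-2 + v)/(v - 1) = 2 + (-2 + v)/(-1 + v))
(-109 + (-46 + 23)*(80 + 49))*q(8) = (-109 + (-46 + 23)*(80 + 49))*((-4 + 3*8)/(-1 + 8)) = (-109 - 23*129)*((-4 + 24)/7) = (-109 - 2967)*((⅐)*20) = -3076*20/7 = -61520/7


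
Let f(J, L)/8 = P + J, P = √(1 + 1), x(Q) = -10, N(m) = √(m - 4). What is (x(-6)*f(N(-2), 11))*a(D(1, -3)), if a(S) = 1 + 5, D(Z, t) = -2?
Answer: -480*√2 - 480*I*√6 ≈ -678.82 - 1175.8*I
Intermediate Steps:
a(S) = 6
N(m) = √(-4 + m)
P = √2 ≈ 1.4142
f(J, L) = 8*J + 8*√2 (f(J, L) = 8*(√2 + J) = 8*(J + √2) = 8*J + 8*√2)
(x(-6)*f(N(-2), 11))*a(D(1, -3)) = -10*(8*√(-4 - 2) + 8*√2)*6 = -10*(8*√(-6) + 8*√2)*6 = -10*(8*(I*√6) + 8*√2)*6 = -10*(8*I*√6 + 8*√2)*6 = -10*(8*√2 + 8*I*√6)*6 = (-80*√2 - 80*I*√6)*6 = -480*√2 - 480*I*√6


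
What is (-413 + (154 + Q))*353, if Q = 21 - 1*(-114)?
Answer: -43772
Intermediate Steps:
Q = 135 (Q = 21 + 114 = 135)
(-413 + (154 + Q))*353 = (-413 + (154 + 135))*353 = (-413 + 289)*353 = -124*353 = -43772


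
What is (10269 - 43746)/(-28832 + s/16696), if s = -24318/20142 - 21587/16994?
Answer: 10628810614421712/9154042154681339 ≈ 1.1611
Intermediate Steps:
s = -47114747/19016286 (s = -24318*1/20142 - 21587*1/16994 = -1351/1119 - 21587/16994 = -47114747/19016286 ≈ -2.4776)
(10269 - 43746)/(-28832 + s/16696) = (10269 - 43746)/(-28832 - 47114747/19016286/16696) = -33477/(-28832 - 47114747/19016286*1/16696) = -33477/(-28832 - 47114747/317495911056) = -33477/(-9154042154681339/317495911056) = -33477*(-317495911056/9154042154681339) = 10628810614421712/9154042154681339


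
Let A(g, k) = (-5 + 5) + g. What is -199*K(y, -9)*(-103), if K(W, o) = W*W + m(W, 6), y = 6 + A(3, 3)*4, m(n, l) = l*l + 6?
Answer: 7501902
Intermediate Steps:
A(g, k) = g (A(g, k) = 0 + g = g)
m(n, l) = 6 + l**2 (m(n, l) = l**2 + 6 = 6 + l**2)
y = 18 (y = 6 + 3*4 = 6 + 12 = 18)
K(W, o) = 42 + W**2 (K(W, o) = W*W + (6 + 6**2) = W**2 + (6 + 36) = W**2 + 42 = 42 + W**2)
-199*K(y, -9)*(-103) = -199*(42 + 18**2)*(-103) = -199*(42 + 324)*(-103) = -199*366*(-103) = -72834*(-103) = 7501902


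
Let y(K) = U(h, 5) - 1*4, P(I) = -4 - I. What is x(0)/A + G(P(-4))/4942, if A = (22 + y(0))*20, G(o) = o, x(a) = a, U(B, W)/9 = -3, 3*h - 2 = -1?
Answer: 0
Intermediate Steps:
h = ⅓ (h = ⅔ + (⅓)*(-1) = ⅔ - ⅓ = ⅓ ≈ 0.33333)
U(B, W) = -27 (U(B, W) = 9*(-3) = -27)
y(K) = -31 (y(K) = -27 - 1*4 = -27 - 4 = -31)
A = -180 (A = (22 - 31)*20 = -9*20 = -180)
x(0)/A + G(P(-4))/4942 = 0/(-180) + (-4 - 1*(-4))/4942 = 0*(-1/180) + (-4 + 4)*(1/4942) = 0 + 0*(1/4942) = 0 + 0 = 0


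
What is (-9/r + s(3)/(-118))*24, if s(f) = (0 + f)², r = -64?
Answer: 729/472 ≈ 1.5445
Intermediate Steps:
s(f) = f²
(-9/r + s(3)/(-118))*24 = (-9/(-64) + 3²/(-118))*24 = (-9*(-1/64) + 9*(-1/118))*24 = (9/64 - 9/118)*24 = (243/3776)*24 = 729/472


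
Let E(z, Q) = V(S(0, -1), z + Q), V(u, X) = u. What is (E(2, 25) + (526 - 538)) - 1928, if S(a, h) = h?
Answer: -1941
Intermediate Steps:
E(z, Q) = -1
(E(2, 25) + (526 - 538)) - 1928 = (-1 + (526 - 538)) - 1928 = (-1 - 12) - 1928 = -13 - 1928 = -1941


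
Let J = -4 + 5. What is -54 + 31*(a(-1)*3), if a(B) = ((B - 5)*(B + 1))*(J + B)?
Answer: -54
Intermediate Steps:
J = 1
a(B) = (1 + B)²*(-5 + B) (a(B) = ((B - 5)*(B + 1))*(1 + B) = ((-5 + B)*(1 + B))*(1 + B) = ((1 + B)*(-5 + B))*(1 + B) = (1 + B)²*(-5 + B))
-54 + 31*(a(-1)*3) = -54 + 31*((-5 + (-1)³ - 9*(-1) - 3*(-1)²)*3) = -54 + 31*((-5 - 1 + 9 - 3*1)*3) = -54 + 31*((-5 - 1 + 9 - 3)*3) = -54 + 31*(0*3) = -54 + 31*0 = -54 + 0 = -54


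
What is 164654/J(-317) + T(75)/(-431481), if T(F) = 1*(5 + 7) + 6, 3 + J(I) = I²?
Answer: 11840543971/7226299961 ≈ 1.6385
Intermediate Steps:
J(I) = -3 + I²
T(F) = 18 (T(F) = 1*12 + 6 = 12 + 6 = 18)
164654/J(-317) + T(75)/(-431481) = 164654/(-3 + (-317)²) + 18/(-431481) = 164654/(-3 + 100489) + 18*(-1/431481) = 164654/100486 - 6/143827 = 164654*(1/100486) - 6/143827 = 82327/50243 - 6/143827 = 11840543971/7226299961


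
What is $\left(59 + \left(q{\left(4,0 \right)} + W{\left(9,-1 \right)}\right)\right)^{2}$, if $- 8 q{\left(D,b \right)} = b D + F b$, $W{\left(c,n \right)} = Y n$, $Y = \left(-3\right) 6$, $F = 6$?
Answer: $5929$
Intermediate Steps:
$Y = -18$
$W{\left(c,n \right)} = - 18 n$
$q{\left(D,b \right)} = - \frac{3 b}{4} - \frac{D b}{8}$ ($q{\left(D,b \right)} = - \frac{b D + 6 b}{8} = - \frac{D b + 6 b}{8} = - \frac{6 b + D b}{8} = - \frac{3 b}{4} - \frac{D b}{8}$)
$\left(59 + \left(q{\left(4,0 \right)} + W{\left(9,-1 \right)}\right)\right)^{2} = \left(59 - \left(-18 + 0 \left(6 + 4\right)\right)\right)^{2} = \left(59 + \left(\left(- \frac{1}{8}\right) 0 \cdot 10 + 18\right)\right)^{2} = \left(59 + \left(0 + 18\right)\right)^{2} = \left(59 + 18\right)^{2} = 77^{2} = 5929$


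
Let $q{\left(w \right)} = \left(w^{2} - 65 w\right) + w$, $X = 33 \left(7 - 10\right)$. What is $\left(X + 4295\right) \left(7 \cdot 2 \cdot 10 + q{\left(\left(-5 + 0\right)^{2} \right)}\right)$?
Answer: $-3503660$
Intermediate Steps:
$X = -99$ ($X = 33 \left(-3\right) = -99$)
$q{\left(w \right)} = w^{2} - 64 w$
$\left(X + 4295\right) \left(7 \cdot 2 \cdot 10 + q{\left(\left(-5 + 0\right)^{2} \right)}\right) = \left(-99 + 4295\right) \left(7 \cdot 2 \cdot 10 + \left(-5 + 0\right)^{2} \left(-64 + \left(-5 + 0\right)^{2}\right)\right) = 4196 \left(14 \cdot 10 + \left(-5\right)^{2} \left(-64 + \left(-5\right)^{2}\right)\right) = 4196 \left(140 + 25 \left(-64 + 25\right)\right) = 4196 \left(140 + 25 \left(-39\right)\right) = 4196 \left(140 - 975\right) = 4196 \left(-835\right) = -3503660$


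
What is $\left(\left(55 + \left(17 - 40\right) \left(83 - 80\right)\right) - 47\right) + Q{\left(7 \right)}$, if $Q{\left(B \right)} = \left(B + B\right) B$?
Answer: $37$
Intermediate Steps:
$Q{\left(B \right)} = 2 B^{2}$ ($Q{\left(B \right)} = 2 B B = 2 B^{2}$)
$\left(\left(55 + \left(17 - 40\right) \left(83 - 80\right)\right) - 47\right) + Q{\left(7 \right)} = \left(\left(55 + \left(17 - 40\right) \left(83 - 80\right)\right) - 47\right) + 2 \cdot 7^{2} = \left(\left(55 - 69\right) - 47\right) + 2 \cdot 49 = \left(\left(55 - 69\right) - 47\right) + 98 = \left(-14 - 47\right) + 98 = -61 + 98 = 37$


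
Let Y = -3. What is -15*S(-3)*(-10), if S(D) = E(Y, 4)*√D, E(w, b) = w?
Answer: -450*I*√3 ≈ -779.42*I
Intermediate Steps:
S(D) = -3*√D
-15*S(-3)*(-10) = -(-45)*√(-3)*(-10) = -(-45)*I*√3*(-10) = (45*I*√3)*(-10) = -450*I*√3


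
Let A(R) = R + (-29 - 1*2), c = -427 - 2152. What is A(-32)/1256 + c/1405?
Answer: -3327739/1764680 ≈ -1.8857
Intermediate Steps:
c = -2579
A(R) = -31 + R (A(R) = R + (-29 - 2) = R - 31 = -31 + R)
A(-32)/1256 + c/1405 = (-31 - 32)/1256 - 2579/1405 = -63*1/1256 - 2579*1/1405 = -63/1256 - 2579/1405 = -3327739/1764680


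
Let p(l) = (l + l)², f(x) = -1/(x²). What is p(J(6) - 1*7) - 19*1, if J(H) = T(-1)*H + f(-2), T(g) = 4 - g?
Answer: 8205/4 ≈ 2051.3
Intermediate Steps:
f(x) = -1/x²
J(H) = -¼ + 5*H (J(H) = (4 - 1*(-1))*H - 1/(-2)² = (4 + 1)*H - 1*¼ = 5*H - ¼ = -¼ + 5*H)
p(l) = 4*l² (p(l) = (2*l)² = 4*l²)
p(J(6) - 1*7) - 19*1 = 4*((-¼ + 5*6) - 1*7)² - 19*1 = 4*((-¼ + 30) - 7)² - 19 = 4*(119/4 - 7)² - 19 = 4*(91/4)² - 19 = 4*(8281/16) - 19 = 8281/4 - 19 = 8205/4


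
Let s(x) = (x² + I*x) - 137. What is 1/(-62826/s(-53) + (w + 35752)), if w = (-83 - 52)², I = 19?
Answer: 15/809089 ≈ 1.8539e-5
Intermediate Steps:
s(x) = -137 + x² + 19*x (s(x) = (x² + 19*x) - 137 = -137 + x² + 19*x)
w = 18225 (w = (-135)² = 18225)
1/(-62826/s(-53) + (w + 35752)) = 1/(-62826/(-137 + (-53)² + 19*(-53)) + (18225 + 35752)) = 1/(-62826/(-137 + 2809 - 1007) + 53977) = 1/(-62826/1665 + 53977) = 1/(-62826*1/1665 + 53977) = 1/(-566/15 + 53977) = 1/(809089/15) = 15/809089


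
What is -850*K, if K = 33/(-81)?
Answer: 9350/27 ≈ 346.30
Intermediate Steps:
K = -11/27 (K = 33*(-1/81) = -11/27 ≈ -0.40741)
-850*K = -850*(-11/27) = 9350/27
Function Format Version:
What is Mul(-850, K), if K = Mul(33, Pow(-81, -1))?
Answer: Rational(9350, 27) ≈ 346.30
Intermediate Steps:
K = Rational(-11, 27) (K = Mul(33, Rational(-1, 81)) = Rational(-11, 27) ≈ -0.40741)
Mul(-850, K) = Mul(-850, Rational(-11, 27)) = Rational(9350, 27)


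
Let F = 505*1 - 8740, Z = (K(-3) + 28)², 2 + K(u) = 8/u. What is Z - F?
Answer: 79015/9 ≈ 8779.4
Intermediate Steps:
K(u) = -2 + 8/u
Z = 4900/9 (Z = ((-2 + 8/(-3)) + 28)² = ((-2 + 8*(-⅓)) + 28)² = ((-2 - 8/3) + 28)² = (-14/3 + 28)² = (70/3)² = 4900/9 ≈ 544.44)
F = -8235 (F = 505 - 8740 = -8235)
Z - F = 4900/9 - 1*(-8235) = 4900/9 + 8235 = 79015/9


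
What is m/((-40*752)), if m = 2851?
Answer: -2851/30080 ≈ -0.094781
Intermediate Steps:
m/((-40*752)) = 2851/((-40*752)) = 2851/(-30080) = 2851*(-1/30080) = -2851/30080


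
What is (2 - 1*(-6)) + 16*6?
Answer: 104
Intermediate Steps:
(2 - 1*(-6)) + 16*6 = (2 + 6) + 96 = 8 + 96 = 104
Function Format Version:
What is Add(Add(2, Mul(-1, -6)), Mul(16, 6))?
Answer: 104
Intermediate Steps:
Add(Add(2, Mul(-1, -6)), Mul(16, 6)) = Add(Add(2, 6), 96) = Add(8, 96) = 104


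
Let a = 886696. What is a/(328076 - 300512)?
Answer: 221674/6891 ≈ 32.169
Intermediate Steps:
a/(328076 - 300512) = 886696/(328076 - 300512) = 886696/27564 = 886696*(1/27564) = 221674/6891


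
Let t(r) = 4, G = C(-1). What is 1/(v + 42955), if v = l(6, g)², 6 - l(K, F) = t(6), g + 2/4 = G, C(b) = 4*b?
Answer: 1/42959 ≈ 2.3278e-5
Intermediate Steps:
G = -4 (G = 4*(-1) = -4)
g = -9/2 (g = -½ - 4 = -9/2 ≈ -4.5000)
l(K, F) = 2 (l(K, F) = 6 - 1*4 = 6 - 4 = 2)
v = 4 (v = 2² = 4)
1/(v + 42955) = 1/(4 + 42955) = 1/42959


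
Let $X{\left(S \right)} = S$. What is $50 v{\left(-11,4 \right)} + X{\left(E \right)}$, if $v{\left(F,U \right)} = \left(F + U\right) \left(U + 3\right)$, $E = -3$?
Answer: $-2453$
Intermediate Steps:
$v{\left(F,U \right)} = \left(3 + U\right) \left(F + U\right)$ ($v{\left(F,U \right)} = \left(F + U\right) \left(3 + U\right) = \left(3 + U\right) \left(F + U\right)$)
$50 v{\left(-11,4 \right)} + X{\left(E \right)} = 50 \left(4^{2} + 3 \left(-11\right) + 3 \cdot 4 - 44\right) - 3 = 50 \left(16 - 33 + 12 - 44\right) - 3 = 50 \left(-49\right) - 3 = -2450 - 3 = -2453$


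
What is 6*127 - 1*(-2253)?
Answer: 3015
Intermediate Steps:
6*127 - 1*(-2253) = 762 + 2253 = 3015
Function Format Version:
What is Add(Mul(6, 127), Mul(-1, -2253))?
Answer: 3015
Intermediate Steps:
Add(Mul(6, 127), Mul(-1, -2253)) = Add(762, 2253) = 3015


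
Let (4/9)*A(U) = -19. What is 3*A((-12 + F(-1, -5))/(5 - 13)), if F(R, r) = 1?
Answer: -513/4 ≈ -128.25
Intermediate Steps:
A(U) = -171/4 (A(U) = (9/4)*(-19) = -171/4)
3*A((-12 + F(-1, -5))/(5 - 13)) = 3*(-171/4) = -513/4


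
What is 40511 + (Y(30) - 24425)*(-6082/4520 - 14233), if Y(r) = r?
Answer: 156973891831/452 ≈ 3.4729e+8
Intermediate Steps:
40511 + (Y(30) - 24425)*(-6082/4520 - 14233) = 40511 + (30 - 24425)*(-6082/4520 - 14233) = 40511 - 24395*(-6082*1/4520 - 14233) = 40511 - 24395*(-3041/2260 - 14233) = 40511 - 24395*(-32169621/2260) = 40511 + 156955580859/452 = 156973891831/452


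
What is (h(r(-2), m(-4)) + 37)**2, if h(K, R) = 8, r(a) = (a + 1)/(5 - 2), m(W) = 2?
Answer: 2025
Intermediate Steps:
r(a) = 1/3 + a/3 (r(a) = (1 + a)/3 = (1 + a)*(1/3) = 1/3 + a/3)
(h(r(-2), m(-4)) + 37)**2 = (8 + 37)**2 = 45**2 = 2025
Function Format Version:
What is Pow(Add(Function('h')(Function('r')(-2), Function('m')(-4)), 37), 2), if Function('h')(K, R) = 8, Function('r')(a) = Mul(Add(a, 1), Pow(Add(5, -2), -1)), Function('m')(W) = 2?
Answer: 2025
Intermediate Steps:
Function('r')(a) = Add(Rational(1, 3), Mul(Rational(1, 3), a)) (Function('r')(a) = Mul(Add(1, a), Pow(3, -1)) = Mul(Add(1, a), Rational(1, 3)) = Add(Rational(1, 3), Mul(Rational(1, 3), a)))
Pow(Add(Function('h')(Function('r')(-2), Function('m')(-4)), 37), 2) = Pow(Add(8, 37), 2) = Pow(45, 2) = 2025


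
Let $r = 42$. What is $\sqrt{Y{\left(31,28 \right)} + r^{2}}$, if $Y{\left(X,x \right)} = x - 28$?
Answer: $42$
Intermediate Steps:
$Y{\left(X,x \right)} = -28 + x$ ($Y{\left(X,x \right)} = x - 28 = -28 + x$)
$\sqrt{Y{\left(31,28 \right)} + r^{2}} = \sqrt{\left(-28 + 28\right) + 42^{2}} = \sqrt{0 + 1764} = \sqrt{1764} = 42$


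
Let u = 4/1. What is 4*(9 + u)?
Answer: 52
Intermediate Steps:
u = 4 (u = 4*1 = 4)
4*(9 + u) = 4*(9 + 4) = 4*13 = 52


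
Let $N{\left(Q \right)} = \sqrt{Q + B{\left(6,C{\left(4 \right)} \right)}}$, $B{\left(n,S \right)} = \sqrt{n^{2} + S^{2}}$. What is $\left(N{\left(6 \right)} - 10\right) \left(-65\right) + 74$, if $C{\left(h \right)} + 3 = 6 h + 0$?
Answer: $724 - 65 \sqrt{6 + 3 \sqrt{53}} \approx 381.03$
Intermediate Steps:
$C{\left(h \right)} = -3 + 6 h$ ($C{\left(h \right)} = -3 + \left(6 h + 0\right) = -3 + 6 h$)
$B{\left(n,S \right)} = \sqrt{S^{2} + n^{2}}$
$N{\left(Q \right)} = \sqrt{Q + 3 \sqrt{53}}$ ($N{\left(Q \right)} = \sqrt{Q + \sqrt{\left(-3 + 6 \cdot 4\right)^{2} + 6^{2}}} = \sqrt{Q + \sqrt{\left(-3 + 24\right)^{2} + 36}} = \sqrt{Q + \sqrt{21^{2} + 36}} = \sqrt{Q + \sqrt{441 + 36}} = \sqrt{Q + \sqrt{477}} = \sqrt{Q + 3 \sqrt{53}}$)
$\left(N{\left(6 \right)} - 10\right) \left(-65\right) + 74 = \left(\sqrt{6 + 3 \sqrt{53}} - 10\right) \left(-65\right) + 74 = \left(-10 + \sqrt{6 + 3 \sqrt{53}}\right) \left(-65\right) + 74 = \left(650 - 65 \sqrt{6 + 3 \sqrt{53}}\right) + 74 = 724 - 65 \sqrt{6 + 3 \sqrt{53}}$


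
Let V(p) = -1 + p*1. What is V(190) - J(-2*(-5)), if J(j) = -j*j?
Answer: 289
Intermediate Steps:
J(j) = -j²
V(p) = -1 + p
V(190) - J(-2*(-5)) = (-1 + 190) - (-1)*(-2*(-5))² = 189 - (-1)*10² = 189 - (-1)*100 = 189 - 1*(-100) = 189 + 100 = 289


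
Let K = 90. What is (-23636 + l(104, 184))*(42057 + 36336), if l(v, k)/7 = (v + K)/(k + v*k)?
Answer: -852330061373/460 ≈ -1.8529e+9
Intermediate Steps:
l(v, k) = 7*(90 + v)/(k + k*v) (l(v, k) = 7*((v + 90)/(k + v*k)) = 7*((90 + v)/(k + k*v)) = 7*(90 + v)/(k + k*v))
(-23636 + l(104, 184))*(42057 + 36336) = (-23636 + 7*(90 + 104)/(184*(1 + 104)))*(42057 + 36336) = (-23636 + 7*(1/184)*194/105)*78393 = (-23636 + 7*(1/184)*(1/105)*194)*78393 = (-23636 + 97/1380)*78393 = -32617583/1380*78393 = -852330061373/460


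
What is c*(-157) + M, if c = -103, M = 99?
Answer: 16270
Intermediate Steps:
c*(-157) + M = -103*(-157) + 99 = 16171 + 99 = 16270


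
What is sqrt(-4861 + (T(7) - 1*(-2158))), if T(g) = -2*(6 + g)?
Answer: I*sqrt(2729) ≈ 52.24*I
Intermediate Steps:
T(g) = -12 - 2*g
sqrt(-4861 + (T(7) - 1*(-2158))) = sqrt(-4861 + ((-12 - 2*7) - 1*(-2158))) = sqrt(-4861 + ((-12 - 14) + 2158)) = sqrt(-4861 + (-26 + 2158)) = sqrt(-4861 + 2132) = sqrt(-2729) = I*sqrt(2729)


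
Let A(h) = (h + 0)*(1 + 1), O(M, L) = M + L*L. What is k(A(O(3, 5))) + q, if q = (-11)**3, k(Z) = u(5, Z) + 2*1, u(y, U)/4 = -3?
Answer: -1341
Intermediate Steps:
O(M, L) = M + L**2
u(y, U) = -12 (u(y, U) = 4*(-3) = -12)
A(h) = 2*h (A(h) = h*2 = 2*h)
k(Z) = -10 (k(Z) = -12 + 2*1 = -12 + 2 = -10)
q = -1331
k(A(O(3, 5))) + q = -10 - 1331 = -1341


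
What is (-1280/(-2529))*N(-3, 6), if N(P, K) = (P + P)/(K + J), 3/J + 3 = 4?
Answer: -2560/7587 ≈ -0.33742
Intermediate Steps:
J = 3 (J = 3/(-3 + 4) = 3/1 = 3*1 = 3)
N(P, K) = 2*P/(3 + K) (N(P, K) = (P + P)/(K + 3) = (2*P)/(3 + K) = 2*P/(3 + K))
(-1280/(-2529))*N(-3, 6) = (-1280/(-2529))*(2*(-3)/(3 + 6)) = (-1280*(-1/2529))*(2*(-3)/9) = 1280*(2*(-3)*(⅑))/2529 = (1280/2529)*(-⅔) = -2560/7587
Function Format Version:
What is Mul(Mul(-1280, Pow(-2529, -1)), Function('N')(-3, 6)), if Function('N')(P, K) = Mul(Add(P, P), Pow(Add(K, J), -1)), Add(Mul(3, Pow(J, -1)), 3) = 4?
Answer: Rational(-2560, 7587) ≈ -0.33742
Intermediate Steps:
J = 3 (J = Mul(3, Pow(Add(-3, 4), -1)) = Mul(3, Pow(1, -1)) = Mul(3, 1) = 3)
Function('N')(P, K) = Mul(2, P, Pow(Add(3, K), -1)) (Function('N')(P, K) = Mul(Add(P, P), Pow(Add(K, 3), -1)) = Mul(Mul(2, P), Pow(Add(3, K), -1)) = Mul(2, P, Pow(Add(3, K), -1)))
Mul(Mul(-1280, Pow(-2529, -1)), Function('N')(-3, 6)) = Mul(Mul(-1280, Pow(-2529, -1)), Mul(2, -3, Pow(Add(3, 6), -1))) = Mul(Mul(-1280, Rational(-1, 2529)), Mul(2, -3, Pow(9, -1))) = Mul(Rational(1280, 2529), Mul(2, -3, Rational(1, 9))) = Mul(Rational(1280, 2529), Rational(-2, 3)) = Rational(-2560, 7587)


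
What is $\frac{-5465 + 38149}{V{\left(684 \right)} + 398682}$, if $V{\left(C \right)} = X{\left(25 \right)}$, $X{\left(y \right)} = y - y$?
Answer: $\frac{16342}{199341} \approx 0.08198$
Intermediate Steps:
$X{\left(y \right)} = 0$
$V{\left(C \right)} = 0$
$\frac{-5465 + 38149}{V{\left(684 \right)} + 398682} = \frac{-5465 + 38149}{0 + 398682} = \frac{32684}{398682} = 32684 \cdot \frac{1}{398682} = \frac{16342}{199341}$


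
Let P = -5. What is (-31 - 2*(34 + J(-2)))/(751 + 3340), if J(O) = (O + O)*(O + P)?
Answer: -155/4091 ≈ -0.037888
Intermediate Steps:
J(O) = 2*O*(-5 + O) (J(O) = (O + O)*(O - 5) = (2*O)*(-5 + O) = 2*O*(-5 + O))
(-31 - 2*(34 + J(-2)))/(751 + 3340) = (-31 - 2*(34 + 2*(-2)*(-5 - 2)))/(751 + 3340) = (-31 - 2*(34 + 2*(-2)*(-7)))/4091 = (-31 - 2*(34 + 28))*(1/4091) = (-31 - 2*62)*(1/4091) = (-31 - 124)*(1/4091) = -155*1/4091 = -155/4091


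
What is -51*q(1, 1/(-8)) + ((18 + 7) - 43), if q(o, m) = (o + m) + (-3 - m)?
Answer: 84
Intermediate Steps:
q(o, m) = -3 + o (q(o, m) = (m + o) + (-3 - m) = -3 + o)
-51*q(1, 1/(-8)) + ((18 + 7) - 43) = -51*(-3 + 1) + ((18 + 7) - 43) = -51*(-2) + (25 - 43) = 102 - 18 = 84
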